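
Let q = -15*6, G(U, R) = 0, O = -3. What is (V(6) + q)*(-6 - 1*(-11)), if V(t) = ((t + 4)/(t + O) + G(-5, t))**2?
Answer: -3550/9 ≈ -394.44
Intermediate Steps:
V(t) = (4 + t)**2/(-3 + t)**2 (V(t) = ((t + 4)/(t - 3) + 0)**2 = ((4 + t)/(-3 + t) + 0)**2 = ((4 + t)/(-3 + t))**2 = (4 + t)**2/(-3 + t)**2)
q = -90
(V(6) + q)*(-6 - 1*(-11)) = ((4 + 6)**2/(-3 + 6)**2 - 90)*(-6 - 1*(-11)) = (10**2/3**2 - 90)*(-6 + 11) = ((1/9)*100 - 90)*5 = (100/9 - 90)*5 = -710/9*5 = -3550/9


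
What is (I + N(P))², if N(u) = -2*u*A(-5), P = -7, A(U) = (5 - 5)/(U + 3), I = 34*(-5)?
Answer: 28900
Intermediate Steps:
I = -170
A(U) = 0 (A(U) = 0/(3 + U) = 0)
N(u) = 0 (N(u) = -2*u*0 = -2*0 = 0)
(I + N(P))² = (-170 + 0)² = (-170)² = 28900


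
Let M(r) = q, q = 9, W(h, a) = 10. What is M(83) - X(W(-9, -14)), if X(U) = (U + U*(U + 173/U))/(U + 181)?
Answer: 1436/191 ≈ 7.5183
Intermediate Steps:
M(r) = 9
X(U) = (U + U*(U + 173/U))/(181 + U)
M(83) - X(W(-9, -14)) = 9 - (173 + 10 + 10²)/(181 + 10) = 9 - (173 + 10 + 100)/191 = 9 - 283/191 = 1436/191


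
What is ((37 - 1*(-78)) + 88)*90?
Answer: 18270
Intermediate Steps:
((37 - 1*(-78)) + 88)*90 = ((37 + 78) + 88)*90 = (115 + 88)*90 = 203*90 = 18270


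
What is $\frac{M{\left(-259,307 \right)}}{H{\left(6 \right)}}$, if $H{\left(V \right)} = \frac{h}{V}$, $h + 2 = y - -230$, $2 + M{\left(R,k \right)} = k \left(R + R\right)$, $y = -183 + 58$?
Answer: $- \frac{954168}{103} \approx -9263.8$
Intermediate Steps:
$y = -125$
$M{\left(R,k \right)} = -2 + 2 R k$ ($M{\left(R,k \right)} = -2 + k \left(R + R\right) = -2 + k 2 R = -2 + 2 R k$)
$h = 103$ ($h = -2 - -105 = -2 + \left(-125 + 230\right) = -2 + 105 = 103$)
$H{\left(V \right)} = \frac{103}{V}$
$\frac{M{\left(-259,307 \right)}}{H{\left(6 \right)}} = \frac{-2 + 2 \left(-259\right) 307}{103 \cdot \frac{1}{6}} = \frac{-2 - 159026}{103 \cdot \frac{1}{6}} = - \frac{159028}{\frac{103}{6}} = \left(-159028\right) \frac{6}{103} = - \frac{954168}{103}$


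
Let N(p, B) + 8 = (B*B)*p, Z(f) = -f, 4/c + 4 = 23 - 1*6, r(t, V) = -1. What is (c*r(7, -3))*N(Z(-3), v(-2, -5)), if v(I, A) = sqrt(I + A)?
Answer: 116/13 ≈ 8.9231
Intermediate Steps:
c = 4/13 (c = 4/(-4 + (23 - 1*6)) = 4/(-4 + (23 - 6)) = 4/(-4 + 17) = 4/13 ≈ 0.30769)
v(I, A) = sqrt(A + I)
N(p, B) = -8 + p*B**2 (N(p, B) = -8 + (B*B)*p = -8 + B**2*p = -8 + p*B**2)
(c*r(7, -3))*N(Z(-3), v(-2, -5)) = ((4/13)*(-1))*(-8 + (-1*(-3))*(sqrt(-5 - 2))**2) = -4*(-8 + 3*(sqrt(-7))**2)/13 = -4*(-8 + 3*(I*sqrt(7))**2)/13 = -4*(-8 + 3*(-7))/13 = -4*(-8 - 21)/13 = -4/13*(-29) = 116/13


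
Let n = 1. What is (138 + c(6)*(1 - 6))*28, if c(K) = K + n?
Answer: 2884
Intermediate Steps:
c(K) = 1 + K (c(K) = K + 1 = 1 + K)
(138 + c(6)*(1 - 6))*28 = (138 + (1 + 6)*(1 - 6))*28 = (138 + 7*(-5))*28 = (138 - 35)*28 = 103*28 = 2884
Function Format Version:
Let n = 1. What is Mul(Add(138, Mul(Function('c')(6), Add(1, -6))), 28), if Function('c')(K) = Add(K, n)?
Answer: 2884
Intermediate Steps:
Function('c')(K) = Add(1, K) (Function('c')(K) = Add(K, 1) = Add(1, K))
Mul(Add(138, Mul(Function('c')(6), Add(1, -6))), 28) = Mul(Add(138, Mul(Add(1, 6), Add(1, -6))), 28) = Mul(Add(138, Mul(7, -5)), 28) = Mul(Add(138, -35), 28) = Mul(103, 28) = 2884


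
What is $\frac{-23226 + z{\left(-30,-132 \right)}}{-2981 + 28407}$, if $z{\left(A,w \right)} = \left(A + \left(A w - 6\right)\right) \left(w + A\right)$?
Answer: $- \frac{329457}{12713} \approx -25.915$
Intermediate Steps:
$z{\left(A,w \right)} = \left(A + w\right) \left(-6 + A + A w\right)$ ($z{\left(A,w \right)} = \left(A + \left(-6 + A w\right)\right) \left(A + w\right) = \left(-6 + A + A w\right) \left(A + w\right) = \left(A + w\right) \left(-6 + A + A w\right)$)
$\frac{-23226 + z{\left(-30,-132 \right)}}{-2981 + 28407} = \frac{-23226 - \left(-4932 + 117900 + 522720\right)}{-2981 + 28407} = \frac{-23226 + \left(900 + 180 + 792 + 3960 - 522720 - 118800\right)}{25426} = \left(-23226 + \left(900 + 180 + 792 + 3960 - 522720 - 118800\right)\right) \frac{1}{25426} = \left(-23226 - 635688\right) \frac{1}{25426} = \left(-658914\right) \frac{1}{25426} = - \frac{329457}{12713}$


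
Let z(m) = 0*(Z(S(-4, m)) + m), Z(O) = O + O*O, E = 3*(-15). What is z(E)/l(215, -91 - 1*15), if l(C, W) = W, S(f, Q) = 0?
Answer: 0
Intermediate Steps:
E = -45
Z(O) = O + O²
z(m) = 0 (z(m) = 0*(0*(1 + 0) + m) = 0*(0*1 + m) = 0*(0 + m) = 0*m = 0)
z(E)/l(215, -91 - 1*15) = 0/(-91 - 1*15) = 0/(-91 - 15) = 0/(-106) = 0*(-1/106) = 0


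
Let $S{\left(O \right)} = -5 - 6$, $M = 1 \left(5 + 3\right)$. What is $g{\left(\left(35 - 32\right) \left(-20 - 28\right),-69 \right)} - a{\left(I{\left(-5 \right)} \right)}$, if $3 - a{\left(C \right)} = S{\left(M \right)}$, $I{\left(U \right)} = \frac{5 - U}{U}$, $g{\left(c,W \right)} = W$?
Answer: $-83$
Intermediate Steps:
$M = 8$ ($M = 1 \cdot 8 = 8$)
$I{\left(U \right)} = \frac{5 - U}{U}$
$S{\left(O \right)} = -11$ ($S{\left(O \right)} = -5 - 6 = -11$)
$a{\left(C \right)} = 14$ ($a{\left(C \right)} = 3 - -11 = 3 + 11 = 14$)
$g{\left(\left(35 - 32\right) \left(-20 - 28\right),-69 \right)} - a{\left(I{\left(-5 \right)} \right)} = -69 - 14 = -83$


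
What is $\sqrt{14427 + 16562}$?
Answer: $\sqrt{30989} \approx 176.04$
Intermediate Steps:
$\sqrt{14427 + 16562} = \sqrt{30989}$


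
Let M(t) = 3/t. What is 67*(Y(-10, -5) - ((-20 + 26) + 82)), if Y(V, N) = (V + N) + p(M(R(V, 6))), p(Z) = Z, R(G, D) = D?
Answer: -13735/2 ≈ -6867.5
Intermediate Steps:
Y(V, N) = 1/2 + N + V (Y(V, N) = (V + N) + 3/6 = (N + V) + 3*(1/6) = (N + V) + 1/2 = 1/2 + N + V)
67*(Y(-10, -5) - ((-20 + 26) + 82)) = 67*((1/2 - 5 - 10) - ((-20 + 26) + 82)) = 67*(-29/2 - (6 + 82)) = 67*(-29/2 - 1*88) = 67*(-29/2 - 88) = 67*(-205/2) = -13735/2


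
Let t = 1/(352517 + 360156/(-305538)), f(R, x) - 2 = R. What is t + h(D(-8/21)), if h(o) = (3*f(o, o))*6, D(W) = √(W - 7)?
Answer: 646241924863/17951163165 + 6*I*√3255/7 ≈ 36.0 + 48.902*I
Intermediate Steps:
f(R, x) = 2 + R
D(W) = √(-7 + W)
h(o) = 36 + 18*o (h(o) = (3*(2 + o))*6 = (6 + 3*o)*6 = 36 + 18*o)
t = 50923/17951163165 (t = 1/(352517 + 360156*(-1/305538)) = 1/(352517 - 60026/50923) = 1/(17951163165/50923) = 50923/17951163165 ≈ 2.8368e-6)
t + h(D(-8/21)) = 50923/17951163165 + (36 + 18*√(-7 - 8/21)) = 50923/17951163165 + (36 + 18*√(-155/21)) = 50923/17951163165 + (36 + 18*(I*√3255/21)) = 50923/17951163165 + (36 + 6*I*√3255/7) = 646241924863/17951163165 + 6*I*√3255/7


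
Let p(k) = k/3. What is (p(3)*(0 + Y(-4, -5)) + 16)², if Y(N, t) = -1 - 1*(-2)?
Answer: 289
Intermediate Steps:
p(k) = k/3 (p(k) = k*(⅓) = k/3)
Y(N, t) = 1 (Y(N, t) = -1 + 2 = 1)
(p(3)*(0 + Y(-4, -5)) + 16)² = (((⅓)*3)*(0 + 1) + 16)² = (1*1 + 16)² = (1 + 16)² = 17² = 289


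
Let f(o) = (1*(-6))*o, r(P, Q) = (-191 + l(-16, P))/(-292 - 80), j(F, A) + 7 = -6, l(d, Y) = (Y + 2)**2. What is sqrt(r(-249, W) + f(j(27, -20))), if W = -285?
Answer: I*sqrt(2957586)/186 ≈ 9.246*I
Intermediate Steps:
l(d, Y) = (2 + Y)**2
j(F, A) = -13 (j(F, A) = -7 - 6 = -13)
r(P, Q) = 191/372 - (2 + P)**2/372 (r(P, Q) = (-191 + (2 + P)**2)/(-292 - 80) = (-191 + (2 + P)**2)/(-372) = (-191 + (2 + P)**2)*(-1/372) = 191/372 - (2 + P)**2/372)
f(o) = -6*o
sqrt(r(-249, W) + f(j(27, -20))) = sqrt((191/372 - (2 - 249)**2/372) - 6*(-13)) = sqrt((191/372 - 1/372*(-247)**2) + 78) = sqrt((191/372 - 1/372*61009) + 78) = sqrt((191/372 - 61009/372) + 78) = sqrt(-30409/186 + 78) = sqrt(-15901/186) = I*sqrt(2957586)/186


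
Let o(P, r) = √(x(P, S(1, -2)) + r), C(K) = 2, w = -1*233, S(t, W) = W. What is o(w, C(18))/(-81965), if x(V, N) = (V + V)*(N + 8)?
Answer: -I*√2794/81965 ≈ -0.00064489*I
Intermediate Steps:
w = -233
x(V, N) = 2*V*(8 + N) (x(V, N) = (2*V)*(8 + N) = 2*V*(8 + N))
o(P, r) = √(r + 12*P) (o(P, r) = √(2*P*(8 - 2) + r) = √(2*P*6 + r) = √(12*P + r) = √(r + 12*P))
o(w, C(18))/(-81965) = √(2 + 12*(-233))/(-81965) = √(2 - 2796)*(-1/81965) = √(-2794)*(-1/81965) = (I*√2794)*(-1/81965) = -I*√2794/81965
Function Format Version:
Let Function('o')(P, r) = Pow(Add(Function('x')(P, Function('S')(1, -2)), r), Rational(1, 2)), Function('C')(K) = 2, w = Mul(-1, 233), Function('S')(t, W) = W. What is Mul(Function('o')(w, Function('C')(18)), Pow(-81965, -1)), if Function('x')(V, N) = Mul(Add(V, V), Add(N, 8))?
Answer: Mul(Rational(-1, 81965), I, Pow(2794, Rational(1, 2))) ≈ Mul(-0.00064489, I)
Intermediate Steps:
w = -233
Function('x')(V, N) = Mul(2, V, Add(8, N)) (Function('x')(V, N) = Mul(Mul(2, V), Add(8, N)) = Mul(2, V, Add(8, N)))
Function('o')(P, r) = Pow(Add(r, Mul(12, P)), Rational(1, 2)) (Function('o')(P, r) = Pow(Add(Mul(2, P, Add(8, -2)), r), Rational(1, 2)) = Pow(Add(Mul(2, P, 6), r), Rational(1, 2)) = Pow(Add(Mul(12, P), r), Rational(1, 2)) = Pow(Add(r, Mul(12, P)), Rational(1, 2)))
Mul(Function('o')(w, Function('C')(18)), Pow(-81965, -1)) = Mul(Pow(Add(2, Mul(12, -233)), Rational(1, 2)), Pow(-81965, -1)) = Mul(Pow(Add(2, -2796), Rational(1, 2)), Rational(-1, 81965)) = Mul(Pow(-2794, Rational(1, 2)), Rational(-1, 81965)) = Mul(Mul(I, Pow(2794, Rational(1, 2))), Rational(-1, 81965)) = Mul(Rational(-1, 81965), I, Pow(2794, Rational(1, 2)))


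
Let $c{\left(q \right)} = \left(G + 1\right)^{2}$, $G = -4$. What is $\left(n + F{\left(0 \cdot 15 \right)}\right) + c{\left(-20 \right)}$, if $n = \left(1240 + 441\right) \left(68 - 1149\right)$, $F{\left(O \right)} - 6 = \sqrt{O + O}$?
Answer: $-1817146$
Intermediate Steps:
$F{\left(O \right)} = 6 + \sqrt{2} \sqrt{O}$ ($F{\left(O \right)} = 6 + \sqrt{O + O} = 6 + \sqrt{2 O} = 6 + \sqrt{2} \sqrt{O}$)
$n = -1817161$ ($n = 1681 \left(-1081\right) = -1817161$)
$c{\left(q \right)} = 9$ ($c{\left(q \right)} = \left(-4 + 1\right)^{2} = \left(-3\right)^{2} = 9$)
$\left(n + F{\left(0 \cdot 15 \right)}\right) + c{\left(-20 \right)} = \left(-1817161 + \left(6 + \sqrt{2} \sqrt{0 \cdot 15}\right)\right) + 9 = \left(-1817161 + \left(6 + \sqrt{2} \sqrt{0}\right)\right) + 9 = \left(-1817161 + \left(6 + \sqrt{2} \cdot 0\right)\right) + 9 = \left(-1817161 + \left(6 + 0\right)\right) + 9 = \left(-1817161 + 6\right) + 9 = -1817155 + 9 = -1817146$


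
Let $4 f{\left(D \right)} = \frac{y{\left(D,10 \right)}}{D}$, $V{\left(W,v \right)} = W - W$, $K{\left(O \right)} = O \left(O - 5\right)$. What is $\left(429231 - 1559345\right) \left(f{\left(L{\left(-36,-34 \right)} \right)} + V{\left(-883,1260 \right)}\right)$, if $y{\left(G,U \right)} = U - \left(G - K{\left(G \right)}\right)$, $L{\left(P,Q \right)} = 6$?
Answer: $- \frac{2825285}{6} \approx -4.7088 \cdot 10^{5}$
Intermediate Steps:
$K{\left(O \right)} = O \left(-5 + O\right)$
$y{\left(G,U \right)} = U - G + G \left(-5 + G\right)$ ($y{\left(G,U \right)} = U + \left(G \left(-5 + G\right) - G\right) = U + \left(- G + G \left(-5 + G\right)\right) = U - G + G \left(-5 + G\right)$)
$V{\left(W,v \right)} = 0$
$f{\left(D \right)} = \frac{10 - D + D \left(-5 + D\right)}{4 D}$ ($f{\left(D \right)} = \frac{\left(10 - D + D \left(-5 + D\right)\right) \frac{1}{D}}{4} = \frac{\frac{1}{D} \left(10 - D + D \left(-5 + D\right)\right)}{4} = \frac{10 - D + D \left(-5 + D\right)}{4 D}$)
$\left(429231 - 1559345\right) \left(f{\left(L{\left(-36,-34 \right)} \right)} + V{\left(-883,1260 \right)}\right) = \left(429231 - 1559345\right) \left(\frac{10 - 6 + 6 \left(-5 + 6\right)}{4 \cdot 6} + 0\right) = - 1130114 \left(\frac{1}{4} \cdot \frac{1}{6} \left(10 - 6 + 6 \cdot 1\right) + 0\right) = - 1130114 \left(\frac{1}{4} \cdot \frac{1}{6} \left(10 - 6 + 6\right) + 0\right) = - 1130114 \left(\frac{1}{4} \cdot \frac{1}{6} \cdot 10 + 0\right) = - 1130114 \left(\frac{5}{12} + 0\right) = \left(-1130114\right) \frac{5}{12} = - \frac{2825285}{6}$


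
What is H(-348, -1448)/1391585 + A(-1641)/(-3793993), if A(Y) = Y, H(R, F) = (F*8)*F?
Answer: 63641325983561/5279663748905 ≈ 12.054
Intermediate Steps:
H(R, F) = 8*F² (H(R, F) = (8*F)*F = 8*F²)
H(-348, -1448)/1391585 + A(-1641)/(-3793993) = (8*(-1448)²)/1391585 - 1641/(-3793993) = (8*2096704)*(1/1391585) - 1641*(-1/3793993) = 16773632*(1/1391585) + 1641/3793993 = 16773632/1391585 + 1641/3793993 = 63641325983561/5279663748905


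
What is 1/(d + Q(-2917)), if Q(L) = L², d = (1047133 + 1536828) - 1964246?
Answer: 1/9128604 ≈ 1.0955e-7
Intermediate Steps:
d = 619715 (d = 2583961 - 1964246 = 619715)
1/(d + Q(-2917)) = 1/(619715 + (-2917)²) = 1/(619715 + 8508889) = 1/9128604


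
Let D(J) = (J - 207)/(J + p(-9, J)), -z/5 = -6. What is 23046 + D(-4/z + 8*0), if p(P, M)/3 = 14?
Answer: 14469781/628 ≈ 23041.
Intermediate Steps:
z = 30 (z = -5*(-6) = 30)
p(P, M) = 42 (p(P, M) = 3*14 = 42)
D(J) = (-207 + J)/(42 + J) (D(J) = (J - 207)/(J + 42) = (-207 + J)/(42 + J))
23046 + D(-4/z + 8*0) = 23046 + (-207 + (-4/30 + 8*0))/(42 + (-4/30 + 8*0)) = 23046 + (-207 + (-4*1/30 + 0))/(42 + (-4*1/30 + 0)) = 23046 + (-207 + (-2/15 + 0))/(42 + (-2/15 + 0)) = 23046 + (-207 - 2/15)/(42 - 2/15) = 23046 - 3107/15/(628/15) = 23046 + (15/628)*(-3107/15) = 23046 - 3107/628 = 14469781/628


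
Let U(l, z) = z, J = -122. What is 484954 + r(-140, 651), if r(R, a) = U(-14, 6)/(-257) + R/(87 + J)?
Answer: 124634200/257 ≈ 4.8496e+5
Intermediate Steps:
r(R, a) = -6/257 - R/35 (r(R, a) = 6/(-257) + R/(87 - 122) = 6*(-1/257) + R/(-35) = -6/257 + R*(-1/35) = -6/257 - R/35)
484954 + r(-140, 651) = 484954 + (-6/257 - 1/35*(-140)) = 484954 + (-6/257 + 4) = 484954 + 1022/257 = 124634200/257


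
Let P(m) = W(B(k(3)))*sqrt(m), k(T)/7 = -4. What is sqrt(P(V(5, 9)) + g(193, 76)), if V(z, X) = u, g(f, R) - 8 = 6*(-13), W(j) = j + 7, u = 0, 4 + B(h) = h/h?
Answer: I*sqrt(70) ≈ 8.3666*I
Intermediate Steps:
k(T) = -28 (k(T) = 7*(-4) = -28)
B(h) = -3 (B(h) = -4 + h/h = -4 + 1 = -3)
W(j) = 7 + j
g(f, R) = -70 (g(f, R) = 8 + 6*(-13) = 8 - 78 = -70)
V(z, X) = 0
P(m) = 4*sqrt(m) (P(m) = (7 - 3)*sqrt(m) = 4*sqrt(m))
sqrt(P(V(5, 9)) + g(193, 76)) = sqrt(4*sqrt(0) - 70) = sqrt(4*0 - 70) = sqrt(0 - 70) = sqrt(-70) = I*sqrt(70)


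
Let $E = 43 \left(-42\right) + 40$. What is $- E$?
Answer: $1766$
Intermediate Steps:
$E = -1766$ ($E = -1806 + 40 = -1766$)
$- E = \left(-1\right) \left(-1766\right) = 1766$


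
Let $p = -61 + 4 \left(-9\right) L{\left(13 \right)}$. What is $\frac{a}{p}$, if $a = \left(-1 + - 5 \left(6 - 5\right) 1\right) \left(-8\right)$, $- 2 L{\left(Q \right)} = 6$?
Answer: $\frac{48}{47} \approx 1.0213$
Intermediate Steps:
$L{\left(Q \right)} = -3$ ($L{\left(Q \right)} = \left(- \frac{1}{2}\right) 6 = -3$)
$p = 47$ ($p = -61 + 4 \left(-9\right) \left(-3\right) = -61 - -108 = -61 + 108 = 47$)
$a = 48$ ($a = \left(-1 + \left(-5\right) 1 \cdot 1\right) \left(-8\right) = \left(-1 - 5\right) \left(-8\right) = \left(-6\right) \left(-8\right) = 48$)
$\frac{a}{p} = \frac{48}{47}$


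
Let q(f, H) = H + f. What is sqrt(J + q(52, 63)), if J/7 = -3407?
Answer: I*sqrt(23734) ≈ 154.06*I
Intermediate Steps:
J = -23849 (J = 7*(-3407) = -23849)
sqrt(J + q(52, 63)) = sqrt(-23849 + (63 + 52)) = sqrt(-23849 + 115) = sqrt(-23734) = I*sqrt(23734)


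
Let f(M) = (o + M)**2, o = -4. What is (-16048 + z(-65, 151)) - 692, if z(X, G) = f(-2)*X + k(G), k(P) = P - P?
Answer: -19080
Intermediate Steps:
k(P) = 0
f(M) = (-4 + M)**2
z(X, G) = 36*X (z(X, G) = (-4 - 2)**2*X + 0 = (-6)**2*X + 0 = 36*X + 0 = 36*X)
(-16048 + z(-65, 151)) - 692 = (-16048 + 36*(-65)) - 692 = (-16048 - 2340) - 692 = -18388 - 692 = -19080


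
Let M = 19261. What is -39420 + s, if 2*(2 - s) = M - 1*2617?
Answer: -47740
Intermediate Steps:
s = -8320 (s = 2 - (19261 - 1*2617)/2 = 2 - (19261 - 2617)/2 = 2 - ½*16644 = 2 - 8322 = -8320)
-39420 + s = -39420 - 8320 = -47740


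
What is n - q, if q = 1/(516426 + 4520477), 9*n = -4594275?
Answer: -2571213058926/5036903 ≈ -5.1048e+5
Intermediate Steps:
n = -510475 (n = (⅑)*(-4594275) = -510475)
q = 1/5036903 ≈ 1.9853e-7
n - q = -510475 - 1*1/5036903 = -510475 - 1/5036903 = -2571213058926/5036903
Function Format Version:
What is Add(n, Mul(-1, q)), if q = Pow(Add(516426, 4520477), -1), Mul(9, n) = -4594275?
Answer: Rational(-2571213058926, 5036903) ≈ -5.1048e+5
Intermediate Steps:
n = -510475 (n = Mul(Rational(1, 9), -4594275) = -510475)
q = Rational(1, 5036903) (q = Pow(5036903, -1) = Rational(1, 5036903) ≈ 1.9853e-7)
Add(n, Mul(-1, q)) = Add(-510475, Mul(-1, Rational(1, 5036903))) = Add(-510475, Rational(-1, 5036903)) = Rational(-2571213058926, 5036903)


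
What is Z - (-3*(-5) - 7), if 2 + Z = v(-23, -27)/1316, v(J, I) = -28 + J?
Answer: -13211/1316 ≈ -10.039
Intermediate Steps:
Z = -2683/1316 (Z = -2 + (-28 - 23)/1316 = -2 - 51*1/1316 = -2 - 51/1316 = -2683/1316 ≈ -2.0388)
Z - (-3*(-5) - 7) = -2683/1316 - (-3*(-5) - 7) = -2683/1316 - (15 - 7) = -2683/1316 - 1*8 = -2683/1316 - 8 = -13211/1316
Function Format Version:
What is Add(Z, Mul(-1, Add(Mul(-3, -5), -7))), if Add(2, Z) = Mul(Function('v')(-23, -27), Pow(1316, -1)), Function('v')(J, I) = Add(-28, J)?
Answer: Rational(-13211, 1316) ≈ -10.039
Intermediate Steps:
Z = Rational(-2683, 1316) (Z = Add(-2, Mul(Add(-28, -23), Pow(1316, -1))) = Add(-2, Mul(-51, Rational(1, 1316))) = Add(-2, Rational(-51, 1316)) = Rational(-2683, 1316) ≈ -2.0388)
Add(Z, Mul(-1, Add(Mul(-3, -5), -7))) = Add(Rational(-2683, 1316), Mul(-1, Add(Mul(-3, -5), -7))) = Add(Rational(-2683, 1316), Mul(-1, Add(15, -7))) = Add(Rational(-2683, 1316), Mul(-1, 8)) = Add(Rational(-2683, 1316), -8) = Rational(-13211, 1316)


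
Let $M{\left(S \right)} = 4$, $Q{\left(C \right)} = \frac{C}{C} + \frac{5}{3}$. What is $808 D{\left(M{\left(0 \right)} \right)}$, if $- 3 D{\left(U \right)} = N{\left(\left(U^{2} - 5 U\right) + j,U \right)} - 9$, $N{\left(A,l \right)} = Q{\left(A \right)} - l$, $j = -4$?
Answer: $\frac{25048}{9} \approx 2783.1$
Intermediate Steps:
$Q{\left(C \right)} = \frac{8}{3}$ ($Q{\left(C \right)} = 1 + 5 \cdot \frac{1}{3} = 1 + \frac{5}{3} = \frac{8}{3}$)
$N{\left(A,l \right)} = \frac{8}{3} - l$
$D{\left(U \right)} = \frac{19}{9} + \frac{U}{3}$ ($D{\left(U \right)} = - \frac{\left(\frac{8}{3} - U\right) - 9}{3} = - \frac{- \frac{19}{3} - U}{3} = \frac{19}{9} + \frac{U}{3}$)
$808 D{\left(M{\left(0 \right)} \right)} = 808 \left(\frac{19}{9} + \frac{1}{3} \cdot 4\right) = 808 \left(\frac{19}{9} + \frac{4}{3}\right) = 808 \cdot \frac{31}{9} = \frac{25048}{9}$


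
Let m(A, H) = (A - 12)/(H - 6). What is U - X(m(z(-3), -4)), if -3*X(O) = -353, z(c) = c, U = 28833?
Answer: 86146/3 ≈ 28715.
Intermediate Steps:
m(A, H) = (-12 + A)/(-6 + H)
X(O) = 353/3 (X(O) = -⅓*(-353) = 353/3)
U - X(m(z(-3), -4)) = 28833 - 1*353/3 = 28833 - 353/3 = 86146/3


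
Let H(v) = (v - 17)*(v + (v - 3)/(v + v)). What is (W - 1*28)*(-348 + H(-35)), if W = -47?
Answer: -757980/7 ≈ -1.0828e+5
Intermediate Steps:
H(v) = (-17 + v)*(v + (-3 + v)/(2*v)) (H(v) = (-17 + v)*(v + (-3 + v)/((2*v))) = (-17 + v)*(v + (-3 + v)*(1/(2*v))) = (-17 + v)*(v + (-3 + v)/(2*v)))
(W - 1*28)*(-348 + H(-35)) = (-47 - 1*28)*(-348 + (-10 + (-35)² - 33/2*(-35) + (51/2)/(-35))) = (-47 - 28)*(-348 + (-10 + 1225 + 1155/2 + (51/2)*(-1/35))) = -75*(-348 + (-10 + 1225 + 1155/2 - 51/70)) = -75*(-348 + 62712/35) = -75*50532/35 = -757980/7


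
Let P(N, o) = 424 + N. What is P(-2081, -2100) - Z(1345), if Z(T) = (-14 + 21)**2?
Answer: -1706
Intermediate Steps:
Z(T) = 49 (Z(T) = 7**2 = 49)
P(-2081, -2100) - Z(1345) = (424 - 2081) - 1*49 = -1657 - 49 = -1706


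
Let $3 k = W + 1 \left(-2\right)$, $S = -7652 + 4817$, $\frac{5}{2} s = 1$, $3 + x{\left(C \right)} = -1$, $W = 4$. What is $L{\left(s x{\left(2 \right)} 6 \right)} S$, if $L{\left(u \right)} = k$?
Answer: $-1890$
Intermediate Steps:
$x{\left(C \right)} = -4$ ($x{\left(C \right)} = -3 - 1 = -4$)
$s = \frac{2}{5}$ ($s = \frac{2}{5} \cdot 1 = \frac{2}{5} \approx 0.4$)
$S = -2835$
$k = \frac{2}{3}$ ($k = \frac{4 + 1 \left(-2\right)}{3} = \frac{4 - 2}{3} = \frac{1}{3} \cdot 2 = \frac{2}{3} \approx 0.66667$)
$L{\left(u \right)} = \frac{2}{3}$
$L{\left(s x{\left(2 \right)} 6 \right)} S = \frac{2}{3} \left(-2835\right) = -1890$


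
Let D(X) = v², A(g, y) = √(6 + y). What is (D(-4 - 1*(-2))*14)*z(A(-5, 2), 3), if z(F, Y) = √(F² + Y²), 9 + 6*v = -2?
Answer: 847*√17/18 ≈ 194.02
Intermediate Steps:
v = -11/6 (v = -3/2 + (⅙)*(-2) = -3/2 - ⅓ = -11/6 ≈ -1.8333)
D(X) = 121/36 (D(X) = (-11/6)² = 121/36)
(D(-4 - 1*(-2))*14)*z(A(-5, 2), 3) = ((121/36)*14)*√((√(6 + 2))² + 3²) = 847*√((√8)² + 9)/18 = 847*√((2*√2)² + 9)/18 = 847*√(8 + 9)/18 = 847*√17/18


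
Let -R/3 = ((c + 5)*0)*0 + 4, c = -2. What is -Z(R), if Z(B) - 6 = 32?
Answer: -38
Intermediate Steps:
R = -12 (R = -3*(((-2 + 5)*0)*0 + 4) = -3*((3*0)*0 + 4) = -3*(0*0 + 4) = -3*(0 + 4) = -3*4 = -12)
Z(B) = 38 (Z(B) = 6 + 32 = 38)
-Z(R) = -1*38 = -38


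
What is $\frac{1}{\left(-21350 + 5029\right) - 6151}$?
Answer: $- \frac{1}{22472} \approx -4.45 \cdot 10^{-5}$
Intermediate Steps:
$\frac{1}{\left(-21350 + 5029\right) - 6151} = \frac{1}{-16321 - 6151} = \frac{1}{-22472} = - \frac{1}{22472}$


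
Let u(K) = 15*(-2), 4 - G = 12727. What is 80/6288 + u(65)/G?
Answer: 25135/1666713 ≈ 0.015081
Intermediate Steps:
G = -12723 (G = 4 - 1*12727 = 4 - 12727 = -12723)
u(K) = -30
80/6288 + u(65)/G = 80/6288 - 30/(-12723) = 80*(1/6288) - 30*(-1/12723) = 5/393 + 10/4241 = 25135/1666713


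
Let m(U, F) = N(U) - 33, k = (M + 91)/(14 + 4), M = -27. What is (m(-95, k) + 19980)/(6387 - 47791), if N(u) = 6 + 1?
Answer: -907/1882 ≈ -0.48193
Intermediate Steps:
k = 32/9 (k = (-27 + 91)/(14 + 4) = 64/18 = 64*(1/18) = 32/9 ≈ 3.5556)
N(u) = 7
m(U, F) = -26 (m(U, F) = 7 - 33 = -26)
(m(-95, k) + 19980)/(6387 - 47791) = (-26 + 19980)/(6387 - 47791) = 19954/(-41404) = 19954*(-1/41404) = -907/1882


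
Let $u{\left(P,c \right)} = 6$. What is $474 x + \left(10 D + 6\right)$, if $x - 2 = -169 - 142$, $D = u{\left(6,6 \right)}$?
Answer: $-146400$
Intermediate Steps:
$D = 6$
$x = -309$ ($x = 2 - 311 = -309$)
$474 x + \left(10 D + 6\right) = 474 \left(-309\right) + \left(10 \cdot 6 + 6\right) = -146466 + \left(60 + 6\right) = -146466 + 66 = -146400$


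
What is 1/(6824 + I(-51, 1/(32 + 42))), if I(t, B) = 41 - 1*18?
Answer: 1/6847 ≈ 0.00014605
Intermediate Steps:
I(t, B) = 23 (I(t, B) = 41 - 18 = 23)
1/(6824 + I(-51, 1/(32 + 42))) = 1/(6824 + 23) = 1/6847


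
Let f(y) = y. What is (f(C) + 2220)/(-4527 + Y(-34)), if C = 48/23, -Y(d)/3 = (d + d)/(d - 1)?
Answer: -596260/1216309 ≈ -0.49022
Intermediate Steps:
Y(d) = -6*d/(-1 + d) (Y(d) = -3*(d + d)/(d - 1) = -3*2*d/(-1 + d) = -6*d/(-1 + d))
C = 48/23 (C = 48*(1/23) = 48/23 ≈ 2.0870)
(f(C) + 2220)/(-4527 + Y(-34)) = (48/23 + 2220)/(-4527 - 6*(-34)/(-1 - 34)) = 51108/(23*(-4527 - 6*(-34)/(-35))) = 51108/(23*(-4527 - 6*(-34)*(-1/35))) = 51108/(23*(-4527 - 204/35)) = 51108/(23*(-158649/35)) = (51108/23)*(-35/158649) = -596260/1216309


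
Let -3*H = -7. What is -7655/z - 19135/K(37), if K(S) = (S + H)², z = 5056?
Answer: -244326815/17599936 ≈ -13.882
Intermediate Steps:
H = 7/3 (H = -⅓*(-7) = 7/3 ≈ 2.3333)
K(S) = (7/3 + S)² (K(S) = (S + 7/3)² = (7/3 + S)²)
-7655/z - 19135/K(37) = -7655/5056 - 19135*9/(7 + 3*37)² = -7655*1/5056 - 19135*9/(7 + 111)² = -7655/5056 - 19135/((⅑)*118²) = -7655/5056 - 19135/((⅑)*13924) = -7655/5056 - 19135/13924/9 = -7655/5056 - 19135*9/13924 = -7655/5056 - 172215/13924 = -244326815/17599936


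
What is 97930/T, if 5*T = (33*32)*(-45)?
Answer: -48965/4752 ≈ -10.304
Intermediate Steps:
T = -9504 (T = ((33*32)*(-45))/5 = (1056*(-45))/5 = (⅕)*(-47520) = -9504)
97930/T = 97930/(-9504) = 97930*(-1/9504) = -48965/4752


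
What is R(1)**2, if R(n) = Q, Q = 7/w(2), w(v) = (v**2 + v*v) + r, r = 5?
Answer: 49/169 ≈ 0.28994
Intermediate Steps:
w(v) = 5 + 2*v**2 (w(v) = (v**2 + v*v) + 5 = (v**2 + v**2) + 5 = 2*v**2 + 5 = 5 + 2*v**2)
Q = 7/13 (Q = 7/(5 + 2*2**2) = 7/(5 + 2*4) = 7/(5 + 8) = 7/13 ≈ 0.53846)
R(n) = 7/13
R(1)**2 = (7/13)**2 = 49/169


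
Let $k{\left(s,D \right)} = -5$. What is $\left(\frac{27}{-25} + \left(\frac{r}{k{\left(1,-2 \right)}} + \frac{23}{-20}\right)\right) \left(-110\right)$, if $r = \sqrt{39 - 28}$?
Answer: $\frac{2453}{10} + 22 \sqrt{11} \approx 318.27$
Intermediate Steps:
$r = \sqrt{11} \approx 3.3166$
$\left(\frac{27}{-25} + \left(\frac{r}{k{\left(1,-2 \right)}} + \frac{23}{-20}\right)\right) \left(-110\right) = \left(\frac{27}{-25} + \left(\frac{\sqrt{11}}{-5} + \frac{23}{-20}\right)\right) \left(-110\right) = \left(27 \left(- \frac{1}{25}\right) + \left(\sqrt{11} \left(- \frac{1}{5}\right) + 23 \left(- \frac{1}{20}\right)\right)\right) \left(-110\right) = \left(- \frac{27}{25} - \left(\frac{23}{20} + \frac{\sqrt{11}}{5}\right)\right) \left(-110\right) = \left(- \frac{223}{100} - \frac{\sqrt{11}}{5}\right) \left(-110\right) = \frac{2453}{10} + 22 \sqrt{11}$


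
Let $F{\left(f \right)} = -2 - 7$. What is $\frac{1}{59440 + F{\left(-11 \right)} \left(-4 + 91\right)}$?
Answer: $\frac{1}{58657} \approx 1.7048 \cdot 10^{-5}$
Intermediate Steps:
$F{\left(f \right)} = -9$ ($F{\left(f \right)} = -2 - 7 = -9$)
$\frac{1}{59440 + F{\left(-11 \right)} \left(-4 + 91\right)} = \frac{1}{59440 - 9 \left(-4 + 91\right)} = \frac{1}{59440 - 783} = \frac{1}{58657}$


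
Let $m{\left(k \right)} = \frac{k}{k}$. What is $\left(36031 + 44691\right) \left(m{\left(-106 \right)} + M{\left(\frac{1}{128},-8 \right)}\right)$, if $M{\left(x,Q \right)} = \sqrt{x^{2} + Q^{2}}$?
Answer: $80722 + \frac{40361 \sqrt{1048577}}{64} \approx 7.265 \cdot 10^{5}$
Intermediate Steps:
$m{\left(k \right)} = 1$
$M{\left(x,Q \right)} = \sqrt{Q^{2} + x^{2}}$
$\left(36031 + 44691\right) \left(m{\left(-106 \right)} + M{\left(\frac{1}{128},-8 \right)}\right) = \left(36031 + 44691\right) \left(1 + \sqrt{\left(-8\right)^{2} + \left(\frac{1}{128}\right)^{2}}\right) = 80722 \left(1 + \sqrt{64 + \left(\frac{1}{128}\right)^{2}}\right) = 80722 \left(1 + \sqrt{64 + \frac{1}{16384}}\right) = 80722 \left(1 + \sqrt{\frac{1048577}{16384}}\right) = 80722 \left(1 + \frac{\sqrt{1048577}}{128}\right) = 80722 + \frac{40361 \sqrt{1048577}}{64}$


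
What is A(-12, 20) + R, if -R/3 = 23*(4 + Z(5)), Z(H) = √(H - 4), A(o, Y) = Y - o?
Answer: -313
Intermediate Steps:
Z(H) = √(-4 + H)
R = -345 (R = -69*(4 + √(-4 + 5)) = -69*(4 + √1) = -69*(4 + 1) = -69*5 = -3*115 = -345)
A(-12, 20) + R = (20 - 1*(-12)) - 345 = (20 + 12) - 345 = 32 - 345 = -313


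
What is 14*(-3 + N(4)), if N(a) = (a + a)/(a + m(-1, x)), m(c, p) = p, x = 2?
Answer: -70/3 ≈ -23.333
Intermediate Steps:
N(a) = 2*a/(2 + a) (N(a) = (a + a)/(a + 2) = (2*a)/(2 + a) = 2*a/(2 + a))
14*(-3 + N(4)) = 14*(-3 + 2*4/(2 + 4)) = 14*(-3 + 2*4/6) = 14*(-3 + 2*4*(⅙)) = 14*(-3 + 4/3) = 14*(-5/3) = -70/3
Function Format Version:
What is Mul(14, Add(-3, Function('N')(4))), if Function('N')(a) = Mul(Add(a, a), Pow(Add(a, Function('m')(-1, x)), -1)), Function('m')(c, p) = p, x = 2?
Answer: Rational(-70, 3) ≈ -23.333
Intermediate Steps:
Function('N')(a) = Mul(2, a, Pow(Add(2, a), -1)) (Function('N')(a) = Mul(Add(a, a), Pow(Add(a, 2), -1)) = Mul(Mul(2, a), Pow(Add(2, a), -1)) = Mul(2, a, Pow(Add(2, a), -1)))
Mul(14, Add(-3, Function('N')(4))) = Mul(14, Add(-3, Mul(2, 4, Pow(Add(2, 4), -1)))) = Mul(14, Add(-3, Mul(2, 4, Pow(6, -1)))) = Mul(14, Add(-3, Mul(2, 4, Rational(1, 6)))) = Mul(14, Add(-3, Rational(4, 3))) = Mul(14, Rational(-5, 3)) = Rational(-70, 3)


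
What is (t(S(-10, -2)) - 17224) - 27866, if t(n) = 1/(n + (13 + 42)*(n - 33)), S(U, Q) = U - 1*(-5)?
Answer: -94463551/2095 ≈ -45090.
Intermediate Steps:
S(U, Q) = 5 + U (S(U, Q) = U + 5 = 5 + U)
t(n) = 1/(-1815 + 56*n) (t(n) = 1/(n + 55*(-33 + n)) = 1/(n + (-1815 + 55*n)) = 1/(-1815 + 56*n))
(t(S(-10, -2)) - 17224) - 27866 = (1/(-1815 + 56*(5 - 10)) - 17224) - 27866 = (1/(-1815 + 56*(-5)) - 17224) - 27866 = (1/(-1815 - 280) - 17224) - 27866 = (1/(-2095) - 17224) - 27866 = (-1/2095 - 17224) - 27866 = -36084281/2095 - 27866 = -94463551/2095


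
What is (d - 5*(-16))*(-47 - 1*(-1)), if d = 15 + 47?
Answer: -6532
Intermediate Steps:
d = 62
(d - 5*(-16))*(-47 - 1*(-1)) = (62 - 5*(-16))*(-47 - 1*(-1)) = (62 + 80)*(-47 + 1) = 142*(-46) = -6532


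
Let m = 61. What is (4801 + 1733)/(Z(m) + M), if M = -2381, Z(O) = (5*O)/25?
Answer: -1815/658 ≈ -2.7584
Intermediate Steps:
Z(O) = O/5 (Z(O) = (5*O)*(1/25) = O/5)
(4801 + 1733)/(Z(m) + M) = (4801 + 1733)/((1/5)*61 - 2381) = 6534/(61/5 - 2381) = 6534/(-11844/5) = 6534*(-5/11844) = -1815/658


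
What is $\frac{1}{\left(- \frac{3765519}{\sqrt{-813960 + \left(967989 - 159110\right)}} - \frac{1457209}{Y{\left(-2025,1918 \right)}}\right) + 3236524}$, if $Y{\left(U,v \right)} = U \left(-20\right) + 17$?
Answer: $\frac{26995897064163392023}{87395174684423127880834010} - \frac{6181578747647991 i \sqrt{5081}}{87395174684423127880834010} \approx 3.0889 \cdot 10^{-7} - 5.0418 \cdot 10^{-9} i$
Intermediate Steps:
$Y{\left(U,v \right)} = 17 - 20 U$ ($Y{\left(U,v \right)} = - 20 U + 17 = 17 - 20 U$)
$\frac{1}{\left(- \frac{3765519}{\sqrt{-813960 + \left(967989 - 159110\right)}} - \frac{1457209}{Y{\left(-2025,1918 \right)}}\right) + 3236524} = \frac{1}{\left(- \frac{3765519}{\sqrt{-813960 + \left(967989 - 159110\right)}} - \frac{1457209}{17 - -40500}\right) + 3236524} = \frac{1}{\left(- \frac{3765519}{\sqrt{-813960 + 808879}} - \frac{1457209}{17 + 40500}\right) + 3236524} = \frac{1}{\left(- \frac{3765519}{\sqrt{-5081}} - \frac{1457209}{40517}\right) + 3236524} = \frac{1}{\left(- \frac{3765519}{i \sqrt{5081}} - \frac{1457209}{40517}\right) + 3236524} = \frac{1}{\left(- 3765519 \left(- \frac{i \sqrt{5081}}{5081}\right) - \frac{1457209}{40517}\right) + 3236524} = \frac{1}{\left(\frac{3765519 i \sqrt{5081}}{5081} - \frac{1457209}{40517}\right) + 3236524} = \frac{1}{\left(- \frac{1457209}{40517} + \frac{3765519 i \sqrt{5081}}{5081}\right) + 3236524} = \frac{1}{\frac{131132785699}{40517} + \frac{3765519 i \sqrt{5081}}{5081}}$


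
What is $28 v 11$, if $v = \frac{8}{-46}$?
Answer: $- \frac{1232}{23} \approx -53.565$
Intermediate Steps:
$v = - \frac{4}{23}$ ($v = 8 \left(- \frac{1}{46}\right) = - \frac{4}{23} \approx -0.17391$)
$28 v 11 = 28 \left(- \frac{4}{23}\right) 11 = \left(- \frac{112}{23}\right) 11 = - \frac{1232}{23}$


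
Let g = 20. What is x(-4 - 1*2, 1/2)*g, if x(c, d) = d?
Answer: 10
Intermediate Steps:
x(-4 - 1*2, 1/2)*g = 20/2 = (½)*20 = 10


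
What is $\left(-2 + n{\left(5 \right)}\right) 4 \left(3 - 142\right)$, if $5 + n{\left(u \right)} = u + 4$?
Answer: $-1112$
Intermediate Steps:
$n{\left(u \right)} = -1 + u$ ($n{\left(u \right)} = -5 + \left(u + 4\right) = -5 + \left(4 + u\right) = -1 + u$)
$\left(-2 + n{\left(5 \right)}\right) 4 \left(3 - 142\right) = \left(-2 + \left(-1 + 5\right)\right) 4 \left(3 - 142\right) = \left(-2 + 4\right) 4 \left(-139\right) = 2 \cdot 4 \left(-139\right) = 8 \left(-139\right) = -1112$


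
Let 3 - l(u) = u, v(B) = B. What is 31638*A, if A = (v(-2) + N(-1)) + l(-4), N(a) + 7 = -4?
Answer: -189828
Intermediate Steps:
l(u) = 3 - u
N(a) = -11 (N(a) = -7 - 4 = -11)
A = -6 (A = (-2 - 11) + (3 - 1*(-4)) = -13 + (3 + 4) = -13 + 7 = -6)
31638*A = 31638*(-6) = -189828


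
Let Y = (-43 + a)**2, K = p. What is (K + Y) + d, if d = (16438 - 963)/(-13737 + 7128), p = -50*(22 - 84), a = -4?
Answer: 35071706/6609 ≈ 5306.7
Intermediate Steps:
p = 3100 (p = -50*(-62) = 3100)
K = 3100
Y = 2209 (Y = (-43 - 4)**2 = (-47)**2 = 2209)
d = -15475/6609 (d = 15475/(-6609) = 15475*(-1/6609) = -15475/6609 ≈ -2.3415)
(K + Y) + d = (3100 + 2209) - 15475/6609 = 5309 - 15475/6609 = 35071706/6609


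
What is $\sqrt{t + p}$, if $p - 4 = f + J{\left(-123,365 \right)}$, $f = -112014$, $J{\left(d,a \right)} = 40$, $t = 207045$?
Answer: $5 \sqrt{3803} \approx 308.34$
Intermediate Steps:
$p = -111970$ ($p = 4 + \left(-112014 + 40\right) = 4 - 111974 = -111970$)
$\sqrt{t + p} = \sqrt{207045 - 111970} = \sqrt{95075} = 5 \sqrt{3803}$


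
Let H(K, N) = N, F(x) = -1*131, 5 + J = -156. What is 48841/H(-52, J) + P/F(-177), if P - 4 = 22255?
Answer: -9981870/21091 ≈ -473.28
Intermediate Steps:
J = -161 (J = -5 - 156 = -161)
F(x) = -131
P = 22259 (P = 4 + 22255 = 22259)
48841/H(-52, J) + P/F(-177) = 48841/(-161) + 22259/(-131) = 48841*(-1/161) + 22259*(-1/131) = -48841/161 - 22259/131 = -9981870/21091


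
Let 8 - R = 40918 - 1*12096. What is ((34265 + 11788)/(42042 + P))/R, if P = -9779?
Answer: -6579/132803726 ≈ -4.9539e-5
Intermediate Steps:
R = -28814 (R = 8 - (40918 - 1*12096) = 8 - (40918 - 12096) = 8 - 1*28822 = 8 - 28822 = -28814)
((34265 + 11788)/(42042 + P))/R = ((34265 + 11788)/(42042 - 9779))/(-28814) = (46053/32263)*(-1/28814) = (46053*(1/32263))*(-1/28814) = (6579/4609)*(-1/28814) = -6579/132803726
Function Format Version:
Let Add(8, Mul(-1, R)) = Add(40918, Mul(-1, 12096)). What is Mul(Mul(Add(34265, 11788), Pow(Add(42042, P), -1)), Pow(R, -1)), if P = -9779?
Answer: Rational(-6579, 132803726) ≈ -4.9539e-5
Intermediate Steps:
R = -28814 (R = Add(8, Mul(-1, Add(40918, Mul(-1, 12096)))) = Add(8, Mul(-1, Add(40918, -12096))) = Add(8, Mul(-1, 28822)) = Add(8, -28822) = -28814)
Mul(Mul(Add(34265, 11788), Pow(Add(42042, P), -1)), Pow(R, -1)) = Mul(Mul(Add(34265, 11788), Pow(Add(42042, -9779), -1)), Pow(-28814, -1)) = Mul(Mul(46053, Pow(32263, -1)), Rational(-1, 28814)) = Mul(Mul(46053, Rational(1, 32263)), Rational(-1, 28814)) = Mul(Rational(6579, 4609), Rational(-1, 28814)) = Rational(-6579, 132803726)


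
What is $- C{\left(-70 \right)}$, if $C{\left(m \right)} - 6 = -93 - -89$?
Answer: $-2$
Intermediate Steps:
$C{\left(m \right)} = 2$ ($C{\left(m \right)} = 6 - 4 = 2$)
$- C{\left(-70 \right)} = \left(-1\right) 2 = -2$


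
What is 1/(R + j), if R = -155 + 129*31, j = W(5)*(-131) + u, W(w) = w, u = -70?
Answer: 1/3119 ≈ 0.00032062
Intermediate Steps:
j = -725 (j = 5*(-131) - 70 = -655 - 70 = -725)
R = 3844 (R = -155 + 3999 = 3844)
1/(R + j) = 1/(3844 - 725) = 1/3119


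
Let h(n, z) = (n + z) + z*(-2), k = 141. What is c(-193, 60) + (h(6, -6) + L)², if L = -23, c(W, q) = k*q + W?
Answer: 8388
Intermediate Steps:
c(W, q) = W + 141*q (c(W, q) = 141*q + W = W + 141*q)
h(n, z) = n - z (h(n, z) = (n + z) - 2*z = n - z)
c(-193, 60) + (h(6, -6) + L)² = (-193 + 141*60) + ((6 - 1*(-6)) - 23)² = (-193 + 8460) + ((6 + 6) - 23)² = 8267 + (12 - 23)² = 8267 + (-11)² = 8267 + 121 = 8388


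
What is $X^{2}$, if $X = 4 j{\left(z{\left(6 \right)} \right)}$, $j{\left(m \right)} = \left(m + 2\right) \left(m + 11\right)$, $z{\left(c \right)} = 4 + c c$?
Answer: $73410624$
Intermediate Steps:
$z{\left(c \right)} = 4 + c^{2}$
$j{\left(m \right)} = \left(2 + m\right) \left(11 + m\right)$
$X = 8568$ ($X = 4 \left(22 + \left(4 + 6^{2}\right)^{2} + 13 \left(4 + 6^{2}\right)\right) = 4 \left(22 + \left(4 + 36\right)^{2} + 13 \left(4 + 36\right)\right) = 4 \left(22 + 40^{2} + 13 \cdot 40\right) = 4 \left(22 + 1600 + 520\right) = 4 \cdot 2142 = 8568$)
$X^{2} = 8568^{2} = 73410624$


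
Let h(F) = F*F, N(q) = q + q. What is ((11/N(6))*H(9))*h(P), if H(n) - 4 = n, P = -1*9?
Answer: 3861/4 ≈ 965.25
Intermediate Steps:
P = -9
N(q) = 2*q
H(n) = 4 + n
h(F) = F²
((11/N(6))*H(9))*h(P) = ((11/((2*6)))*(4 + 9))*(-9)² = ((11/12)*13)*81 = (143/12)*81 = 3861/4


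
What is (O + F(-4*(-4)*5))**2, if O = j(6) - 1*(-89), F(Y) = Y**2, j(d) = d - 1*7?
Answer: 42094144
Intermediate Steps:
j(d) = -7 + d (j(d) = d - 7 = -7 + d)
O = 88 (O = (-7 + 6) - 1*(-89) = -1 + 89 = 88)
(O + F(-4*(-4)*5))**2 = (88 + (-4*(-4)*5)**2)**2 = (88 + (16*5)**2)**2 = (88 + 80**2)**2 = (88 + 6400)**2 = 6488**2 = 42094144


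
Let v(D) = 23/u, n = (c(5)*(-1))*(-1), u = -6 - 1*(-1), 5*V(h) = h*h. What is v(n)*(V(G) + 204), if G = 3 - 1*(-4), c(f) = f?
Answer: -24587/25 ≈ -983.48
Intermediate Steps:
G = 7 (G = 3 + 4 = 7)
V(h) = h**2/5 (V(h) = (h*h)/5 = h**2/5)
u = -5 (u = -6 + 1 = -5)
n = 5 (n = (5*(-1))*(-1) = -5*(-1) = 5)
v(D) = -23/5 (v(D) = 23/(-5) = 23*(-1/5) = -23/5)
v(n)*(V(G) + 204) = -23*((1/5)*7**2 + 204)/5 = -23*((1/5)*49 + 204)/5 = -23*(49/5 + 204)/5 = -23/5*1069/5 = -24587/25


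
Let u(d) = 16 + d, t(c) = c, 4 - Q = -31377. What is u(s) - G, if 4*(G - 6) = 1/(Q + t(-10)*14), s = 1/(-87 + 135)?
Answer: 15026909/1499568 ≈ 10.021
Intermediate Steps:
Q = 31381 (Q = 4 - 1*(-31377) = 4 + 31377 = 31381)
s = 1/48 ≈ 0.020833
G = 749785/124964 (G = 6 + 1/(4*(31381 - 10*14)) = 6 + 1/(4*(31381 - 140)) = 6 + (1/4)/31241 = 6 + (1/4)*(1/31241) = 6 + 1/124964 = 749785/124964 ≈ 6.0000)
u(s) - G = (16 + 1/48) - 1*749785/124964 = 769/48 - 749785/124964 = 15026909/1499568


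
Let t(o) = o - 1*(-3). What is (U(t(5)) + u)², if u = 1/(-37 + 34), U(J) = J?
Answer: 529/9 ≈ 58.778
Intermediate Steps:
t(o) = 3 + o (t(o) = o + 3 = 3 + o)
u = -⅓ (u = 1/(-3) = -⅓ ≈ -0.33333)
(U(t(5)) + u)² = ((3 + 5) - ⅓)² = (8 - ⅓)² = (23/3)² = 529/9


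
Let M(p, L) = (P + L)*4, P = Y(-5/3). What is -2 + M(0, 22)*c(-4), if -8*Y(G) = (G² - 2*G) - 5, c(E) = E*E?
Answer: 12574/9 ≈ 1397.1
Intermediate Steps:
c(E) = E²
Y(G) = 5/8 - G²/8 + G/4 (Y(G) = -((G² - 2*G) - 5)/8 = -(-5 + G² - 2*G)/8 = 5/8 - G²/8 + G/4)
P = -5/36 (P = 5/8 - (-5/3)²/8 + (-5/3)/4 = 5/8 - (-5*⅓)²/8 + (-5*⅓)/4 = 5/8 - (-5/3)²/8 + (¼)*(-5/3) = 5/8 - ⅛*25/9 - 5/12 = 5/8 - 25/72 - 5/12 = -5/36 ≈ -0.13889)
M(p, L) = -5/9 + 4*L (M(p, L) = (-5/36 + L)*4 = -5/9 + 4*L)
-2 + M(0, 22)*c(-4) = -2 + (-5/9 + 4*22)*(-4)² = -2 + (-5/9 + 88)*16 = -2 + (787/9)*16 = -2 + 12592/9 = 12574/9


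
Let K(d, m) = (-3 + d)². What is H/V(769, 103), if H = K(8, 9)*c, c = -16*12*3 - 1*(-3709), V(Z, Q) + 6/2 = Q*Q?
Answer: 78325/10606 ≈ 7.3850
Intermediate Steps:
V(Z, Q) = -3 + Q² (V(Z, Q) = -3 + Q*Q = -3 + Q²)
c = 3133 (c = -192*3 + 3709 = -576 + 3709 = 3133)
H = 78325 (H = (-3 + 8)²*3133 = 5²*3133 = 25*3133 = 78325)
H/V(769, 103) = 78325/(-3 + 103²) = 78325/(-3 + 10609) = 78325/10606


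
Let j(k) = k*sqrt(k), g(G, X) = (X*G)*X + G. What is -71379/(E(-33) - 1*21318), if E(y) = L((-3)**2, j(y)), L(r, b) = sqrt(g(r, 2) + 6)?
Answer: 4262346/1272989 + 3399*sqrt(51)/21640813 ≈ 3.3494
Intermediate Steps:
g(G, X) = G + G*X**2 (g(G, X) = (G*X)*X + G = G*X**2 + G = G + G*X**2)
j(k) = k**(3/2)
L(r, b) = sqrt(6 + 5*r) (L(r, b) = sqrt(r*(1 + 2**2) + 6) = sqrt(r*(1 + 4) + 6) = sqrt(r*5 + 6) = sqrt(5*r + 6) = sqrt(6 + 5*r))
E(y) = sqrt(51) (E(y) = sqrt(6 + 5*(-3)**2) = sqrt(6 + 5*9) = sqrt(6 + 45) = sqrt(51))
-71379/(E(-33) - 1*21318) = -71379/(sqrt(51) - 1*21318) = -71379/(sqrt(51) - 21318) = -71379/(-21318 + sqrt(51))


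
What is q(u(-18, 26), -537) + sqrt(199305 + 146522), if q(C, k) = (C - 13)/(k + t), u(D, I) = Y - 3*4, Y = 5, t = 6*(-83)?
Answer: 4/207 + sqrt(345827) ≈ 588.09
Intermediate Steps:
t = -498
u(D, I) = -7 (u(D, I) = 5 - 3*4 = 5 - 12 = -7)
q(C, k) = (-13 + C)/(-498 + k) (q(C, k) = (C - 13)/(k - 498) = (-13 + C)/(-498 + k))
q(u(-18, 26), -537) + sqrt(199305 + 146522) = (-13 - 7)/(-498 - 537) + sqrt(199305 + 146522) = -20/(-1035) + sqrt(345827) = -1/1035*(-20) + sqrt(345827) = 4/207 + sqrt(345827)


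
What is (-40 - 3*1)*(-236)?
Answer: 10148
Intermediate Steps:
(-40 - 3*1)*(-236) = (-40 - 3)*(-236) = -43*(-236) = 10148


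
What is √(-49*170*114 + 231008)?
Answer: 2*I*√179653 ≈ 847.71*I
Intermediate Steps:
√(-49*170*114 + 231008) = √(-8330*114 + 231008) = √(-949620 + 231008) = √(-718612) = 2*I*√179653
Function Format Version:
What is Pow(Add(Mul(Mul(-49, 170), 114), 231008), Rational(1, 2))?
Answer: Mul(2, I, Pow(179653, Rational(1, 2))) ≈ Mul(847.71, I)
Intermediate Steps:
Pow(Add(Mul(Mul(-49, 170), 114), 231008), Rational(1, 2)) = Pow(Add(Mul(-8330, 114), 231008), Rational(1, 2)) = Pow(Add(-949620, 231008), Rational(1, 2)) = Pow(-718612, Rational(1, 2)) = Mul(2, I, Pow(179653, Rational(1, 2)))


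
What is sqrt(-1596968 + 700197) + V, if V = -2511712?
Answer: -2511712 + I*sqrt(896771) ≈ -2.5117e+6 + 946.98*I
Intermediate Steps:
sqrt(-1596968 + 700197) + V = sqrt(-1596968 + 700197) - 2511712 = sqrt(-896771) - 2511712 = I*sqrt(896771) - 2511712 = -2511712 + I*sqrt(896771)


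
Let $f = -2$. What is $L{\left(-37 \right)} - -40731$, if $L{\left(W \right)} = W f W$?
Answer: $37993$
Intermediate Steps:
$L{\left(W \right)} = - 2 W^{2}$ ($L{\left(W \right)} = W \left(-2\right) W = - 2 W W = - 2 W^{2}$)
$L{\left(-37 \right)} - -40731 = - 2 \left(-37\right)^{2} - -40731 = \left(-2\right) 1369 + 40731 = -2738 + 40731 = 37993$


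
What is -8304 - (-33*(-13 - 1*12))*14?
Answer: -19854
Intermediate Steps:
-8304 - (-33*(-13 - 1*12))*14 = -8304 - (-33*(-13 - 12))*14 = -8304 - (-33*(-25))*14 = -8304 - 825*14 = -8304 - 1*11550 = -8304 - 11550 = -19854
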